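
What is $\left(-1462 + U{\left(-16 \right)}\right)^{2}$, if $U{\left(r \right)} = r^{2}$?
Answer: $1454436$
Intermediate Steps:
$\left(-1462 + U{\left(-16 \right)}\right)^{2} = \left(-1462 + \left(-16\right)^{2}\right)^{2} = \left(-1462 + 256\right)^{2} = \left(-1206\right)^{2} = 1454436$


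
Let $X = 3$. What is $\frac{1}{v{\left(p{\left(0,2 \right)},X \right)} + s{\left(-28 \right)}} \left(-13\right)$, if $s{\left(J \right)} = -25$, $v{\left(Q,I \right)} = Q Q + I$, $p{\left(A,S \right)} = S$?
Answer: $\frac{13}{18} \approx 0.72222$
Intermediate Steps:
$v{\left(Q,I \right)} = I + Q^{2}$ ($v{\left(Q,I \right)} = Q^{2} + I = I + Q^{2}$)
$\frac{1}{v{\left(p{\left(0,2 \right)},X \right)} + s{\left(-28 \right)}} \left(-13\right) = \frac{1}{\left(3 + 2^{2}\right) - 25} \left(-13\right) = \frac{1}{\left(3 + 4\right) - 25} \left(-13\right) = \frac{1}{7 - 25} \left(-13\right) = \frac{1}{-18} \left(-13\right) = \left(- \frac{1}{18}\right) \left(-13\right) = \frac{13}{18}$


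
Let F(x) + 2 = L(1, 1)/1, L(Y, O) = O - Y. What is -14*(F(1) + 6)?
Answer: -56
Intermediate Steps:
F(x) = -2 (F(x) = -2 + (1 - 1*1)/1 = -2 + (1 - 1)*1 = -2 + 0*1 = -2 + 0 = -2)
-14*(F(1) + 6) = -14*(-2 + 6) = -14*4 = -56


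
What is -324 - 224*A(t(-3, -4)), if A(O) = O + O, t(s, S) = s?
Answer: 1020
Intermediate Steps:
A(O) = 2*O
-324 - 224*A(t(-3, -4)) = -324 - 448*(-3) = -324 - 224*(-6) = -324 + 1344 = 1020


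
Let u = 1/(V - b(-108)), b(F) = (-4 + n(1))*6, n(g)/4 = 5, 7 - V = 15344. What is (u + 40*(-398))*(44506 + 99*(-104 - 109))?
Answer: -523081165569/1403 ≈ -3.7283e+8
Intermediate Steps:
V = -15337 (V = 7 - 1*15344 = 7 - 15344 = -15337)
n(g) = 20 (n(g) = 4*5 = 20)
b(F) = 96 (b(F) = (-4 + 20)*6 = 16*6 = 96)
u = -1/15433 (u = 1/(-15337 - 1*96) = 1/(-15337 - 96) = 1/(-15433) = -1/15433 ≈ -6.4796e-5)
(u + 40*(-398))*(44506 + 99*(-104 - 109)) = (-1/15433 + 40*(-398))*(44506 + 99*(-104 - 109)) = (-1/15433 - 15920)*(44506 + 99*(-213)) = -245693361*(44506 - 21087)/15433 = -245693361/15433*23419 = -523081165569/1403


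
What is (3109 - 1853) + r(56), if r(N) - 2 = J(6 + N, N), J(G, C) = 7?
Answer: 1265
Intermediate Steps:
r(N) = 9 (r(N) = 2 + 7 = 9)
(3109 - 1853) + r(56) = (3109 - 1853) + 9 = 1256 + 9 = 1265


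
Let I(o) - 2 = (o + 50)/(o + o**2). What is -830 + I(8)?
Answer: -29779/36 ≈ -827.19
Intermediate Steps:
I(o) = 2 + (50 + o)/(o + o**2) (I(o) = 2 + (o + 50)/(o + o**2) = 2 + (50 + o)/(o + o**2))
-830 + I(8) = -830 + (50 + 2*8**2 + 3*8)/(8*(1 + 8)) = -830 + (1/8)*(50 + 2*64 + 24)/9 = -830 + (1/8)*(1/9)*(50 + 128 + 24) = -830 + (1/8)*(1/9)*202 = -830 + 101/36 = -29779/36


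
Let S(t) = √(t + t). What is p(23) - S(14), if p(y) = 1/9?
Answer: ⅑ - 2*√7 ≈ -5.1804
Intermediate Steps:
p(y) = ⅑
S(t) = √2*√t (S(t) = √(2*t) = √2*√t)
p(23) - S(14) = ⅑ - √2*√14 = ⅑ - 2*√7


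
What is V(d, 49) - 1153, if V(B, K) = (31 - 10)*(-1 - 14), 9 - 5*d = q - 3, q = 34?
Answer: -1468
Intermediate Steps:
d = -22/5 (d = 9/5 - (34 - 3)/5 = 9/5 - ⅕*31 = 9/5 - 31/5 = -22/5 ≈ -4.4000)
V(B, K) = -315 (V(B, K) = 21*(-15) = -315)
V(d, 49) - 1153 = -315 - 1153 = -1468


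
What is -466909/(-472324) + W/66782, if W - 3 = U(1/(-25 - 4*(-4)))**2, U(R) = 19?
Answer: 15676521387/15771370684 ≈ 0.99399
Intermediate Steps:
W = 364 (W = 3 + 19**2 = 3 + 361 = 364)
-466909/(-472324) + W/66782 = -466909/(-472324) + 364/66782 = -466909*(-1/472324) + 364*(1/66782) = 466909/472324 + 182/33391 = 15676521387/15771370684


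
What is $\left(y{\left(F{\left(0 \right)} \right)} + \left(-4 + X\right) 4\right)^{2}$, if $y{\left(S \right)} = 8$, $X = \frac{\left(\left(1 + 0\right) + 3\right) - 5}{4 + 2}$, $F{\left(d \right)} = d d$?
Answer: $\frac{676}{9} \approx 75.111$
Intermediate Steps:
$F{\left(d \right)} = d^{2}$
$X = - \frac{1}{6}$ ($X = \frac{\left(1 + 3\right) - 5}{6} = \left(4 - 5\right) \frac{1}{6} = \left(-1\right) \frac{1}{6} = - \frac{1}{6} \approx -0.16667$)
$\left(y{\left(F{\left(0 \right)} \right)} + \left(-4 + X\right) 4\right)^{2} = \left(8 + \left(-4 - \frac{1}{6}\right) 4\right)^{2} = \left(8 - \frac{50}{3}\right)^{2} = \left(- \frac{26}{3}\right)^{2} = \frac{676}{9}$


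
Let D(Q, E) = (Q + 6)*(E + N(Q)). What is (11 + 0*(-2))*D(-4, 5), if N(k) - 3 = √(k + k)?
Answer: 176 + 44*I*√2 ≈ 176.0 + 62.225*I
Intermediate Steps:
N(k) = 3 + √2*√k (N(k) = 3 + √(k + k) = 3 + √(2*k) = 3 + √2*√k)
D(Q, E) = (6 + Q)*(3 + E + √2*√Q) (D(Q, E) = (Q + 6)*(E + (3 + √2*√Q)) = (6 + Q)*(3 + E + √2*√Q))
(11 + 0*(-2))*D(-4, 5) = (11 + 0*(-2))*(18 + 6*5 + 5*(-4) - 4*(3 + √2*√(-4)) + 6*√2*√(-4)) = (11 + 0)*(18 + 30 - 20 - 4*(3 + √2*(2*I)) + 6*√2*(2*I)) = 11*(18 + 30 - 20 - 4*(3 + 2*I*√2) + 12*I*√2) = 11*(18 + 30 - 20 + (-12 - 8*I*√2) + 12*I*√2) = 11*(16 + 4*I*√2) = 176 + 44*I*√2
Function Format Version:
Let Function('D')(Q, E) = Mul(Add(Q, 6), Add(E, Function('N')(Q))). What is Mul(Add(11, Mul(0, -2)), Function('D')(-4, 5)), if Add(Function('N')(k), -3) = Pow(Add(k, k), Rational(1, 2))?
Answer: Add(176, Mul(44, I, Pow(2, Rational(1, 2)))) ≈ Add(176.00, Mul(62.225, I))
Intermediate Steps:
Function('N')(k) = Add(3, Mul(Pow(2, Rational(1, 2)), Pow(k, Rational(1, 2)))) (Function('N')(k) = Add(3, Pow(Add(k, k), Rational(1, 2))) = Add(3, Pow(Mul(2, k), Rational(1, 2))) = Add(3, Mul(Pow(2, Rational(1, 2)), Pow(k, Rational(1, 2)))))
Function('D')(Q, E) = Mul(Add(6, Q), Add(3, E, Mul(Pow(2, Rational(1, 2)), Pow(Q, Rational(1, 2))))) (Function('D')(Q, E) = Mul(Add(Q, 6), Add(E, Add(3, Mul(Pow(2, Rational(1, 2)), Pow(Q, Rational(1, 2)))))) = Mul(Add(6, Q), Add(3, E, Mul(Pow(2, Rational(1, 2)), Pow(Q, Rational(1, 2))))))
Mul(Add(11, Mul(0, -2)), Function('D')(-4, 5)) = Mul(Add(11, Mul(0, -2)), Add(18, Mul(6, 5), Mul(5, -4), Mul(-4, Add(3, Mul(Pow(2, Rational(1, 2)), Pow(-4, Rational(1, 2))))), Mul(6, Pow(2, Rational(1, 2)), Pow(-4, Rational(1, 2))))) = Mul(Add(11, 0), Add(18, 30, -20, Mul(-4, Add(3, Mul(Pow(2, Rational(1, 2)), Mul(2, I)))), Mul(6, Pow(2, Rational(1, 2)), Mul(2, I)))) = Mul(11, Add(18, 30, -20, Mul(-4, Add(3, Mul(2, I, Pow(2, Rational(1, 2))))), Mul(12, I, Pow(2, Rational(1, 2))))) = Mul(11, Add(18, 30, -20, Add(-12, Mul(-8, I, Pow(2, Rational(1, 2)))), Mul(12, I, Pow(2, Rational(1, 2))))) = Mul(11, Add(16, Mul(4, I, Pow(2, Rational(1, 2))))) = Add(176, Mul(44, I, Pow(2, Rational(1, 2))))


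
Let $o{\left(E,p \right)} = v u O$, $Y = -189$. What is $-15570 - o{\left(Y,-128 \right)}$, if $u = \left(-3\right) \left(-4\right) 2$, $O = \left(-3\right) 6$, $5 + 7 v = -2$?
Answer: $-16002$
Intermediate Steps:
$v = -1$ ($v = - \frac{5}{7} + \frac{1}{7} \left(-2\right) = - \frac{5}{7} - \frac{2}{7} = -1$)
$O = -18$
$u = 24$ ($u = 12 \cdot 2 = 24$)
$o{\left(E,p \right)} = 432$ ($o{\left(E,p \right)} = \left(-1\right) 24 \left(-18\right) = \left(-24\right) \left(-18\right) = 432$)
$-15570 - o{\left(Y,-128 \right)} = -15570 - 432 = -16002$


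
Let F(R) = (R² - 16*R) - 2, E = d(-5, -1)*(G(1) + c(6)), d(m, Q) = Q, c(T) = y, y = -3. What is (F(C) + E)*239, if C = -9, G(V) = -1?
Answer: 54253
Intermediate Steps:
c(T) = -3
E = 4 (E = -(-1 - 3) = -1*(-4) = 4)
F(R) = -2 + R² - 16*R
(F(C) + E)*239 = ((-2 + (-9)² - 16*(-9)) + 4)*239 = ((-2 + 81 + 144) + 4)*239 = (223 + 4)*239 = 227*239 = 54253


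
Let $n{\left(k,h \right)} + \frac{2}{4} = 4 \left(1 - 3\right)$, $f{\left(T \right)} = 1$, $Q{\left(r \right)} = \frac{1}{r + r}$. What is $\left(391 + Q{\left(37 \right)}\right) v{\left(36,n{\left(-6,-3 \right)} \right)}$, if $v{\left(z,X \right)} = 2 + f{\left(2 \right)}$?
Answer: $\frac{86805}{74} \approx 1173.0$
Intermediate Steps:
$Q{\left(r \right)} = \frac{1}{2 r}$
$n{\left(k,h \right)} = - \frac{17}{2}$ ($n{\left(k,h \right)} = - \frac{1}{2} + 4 \left(1 - 3\right) = - \frac{1}{2} + 4 \left(-2\right) = - \frac{1}{2} - 8 = - \frac{17}{2}$)
$v{\left(z,X \right)} = 3$ ($v{\left(z,X \right)} = 2 + 1 = 3$)
$\left(391 + Q{\left(37 \right)}\right) v{\left(36,n{\left(-6,-3 \right)} \right)} = \left(391 + \frac{1}{2 \cdot 37}\right) 3 = \left(391 + \frac{1}{2} \cdot \frac{1}{37}\right) 3 = \left(391 + \frac{1}{74}\right) 3 = \frac{28935}{74} \cdot 3 = \frac{86805}{74}$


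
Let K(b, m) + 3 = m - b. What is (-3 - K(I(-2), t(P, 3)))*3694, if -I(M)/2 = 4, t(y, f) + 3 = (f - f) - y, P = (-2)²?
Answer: -3694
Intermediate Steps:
P = 4
t(y, f) = -3 - y (t(y, f) = -3 + ((f - f) - y) = -3 + (0 - y) = -3 - y)
I(M) = -8 (I(M) = -2*4 = -8)
K(b, m) = -3 + m - b (K(b, m) = -3 + (m - b) = -3 + m - b)
(-3 - K(I(-2), t(P, 3)))*3694 = (-3 - (-3 + (-3 - 1*4) - 1*(-8)))*3694 = (-3 - (-3 + (-3 - 4) + 8))*3694 = (-3 - (-3 - 7 + 8))*3694 = (-3 - 1*(-2))*3694 = (-3 + 2)*3694 = -1*3694 = -3694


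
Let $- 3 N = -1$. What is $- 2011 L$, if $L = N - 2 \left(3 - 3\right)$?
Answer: $- \frac{2011}{3} \approx -670.33$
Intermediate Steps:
$N = \frac{1}{3}$ ($N = \left(- \frac{1}{3}\right) \left(-1\right) = \frac{1}{3} \approx 0.33333$)
$L = \frac{1}{3}$ ($L = \frac{1}{3} - 2 \left(3 - 3\right) = \frac{1}{3} - 0 = \frac{1}{3} + 0 = \frac{1}{3} \approx 0.33333$)
$- 2011 L = \left(-2011\right) \frac{1}{3} = - \frac{2011}{3}$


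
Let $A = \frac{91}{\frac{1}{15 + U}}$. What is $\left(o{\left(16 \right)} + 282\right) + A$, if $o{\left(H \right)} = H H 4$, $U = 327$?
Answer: $32428$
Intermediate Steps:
$o{\left(H \right)} = 4 H^{2}$ ($o{\left(H \right)} = H^{2} \cdot 4 = 4 H^{2}$)
$A = 31122$ ($A = \frac{91}{\frac{1}{15 + 327}} = \frac{91}{\frac{1}{342}} = 91 \frac{1}{\frac{1}{342}} = 91 \cdot 342 = 31122$)
$\left(o{\left(16 \right)} + 282\right) + A = \left(4 \cdot 16^{2} + 282\right) + 31122 = \left(4 \cdot 256 + 282\right) + 31122 = \left(1024 + 282\right) + 31122 = 1306 + 31122 = 32428$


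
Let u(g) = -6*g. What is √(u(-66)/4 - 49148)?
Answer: 7*I*√1001 ≈ 221.47*I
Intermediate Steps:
√(u(-66)/4 - 49148) = √(-6*(-66)/4 - 49148) = √(396*(¼) - 49148) = √(99 - 49148) = √(-49049) = 7*I*√1001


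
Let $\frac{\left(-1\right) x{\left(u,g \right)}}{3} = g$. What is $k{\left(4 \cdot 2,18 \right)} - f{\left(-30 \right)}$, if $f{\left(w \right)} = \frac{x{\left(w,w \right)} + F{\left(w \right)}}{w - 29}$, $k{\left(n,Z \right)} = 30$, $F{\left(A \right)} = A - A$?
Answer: $\frac{1860}{59} \approx 31.525$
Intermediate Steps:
$x{\left(u,g \right)} = - 3 g$
$F{\left(A \right)} = 0$
$f{\left(w \right)} = - \frac{3 w}{-29 + w}$ ($f{\left(w \right)} = \frac{- 3 w + 0}{w - 29} = \frac{\left(-3\right) w}{-29 + w} = - \frac{3 w}{-29 + w}$)
$k{\left(4 \cdot 2,18 \right)} - f{\left(-30 \right)} = 30 - \left(-3\right) \left(-30\right) \frac{1}{-29 - 30} = 30 - \left(-3\right) \left(-30\right) \frac{1}{-59} = 30 - \left(-3\right) \left(-30\right) \left(- \frac{1}{59}\right) = 30 - - \frac{90}{59} = 30 + \frac{90}{59} = \frac{1860}{59}$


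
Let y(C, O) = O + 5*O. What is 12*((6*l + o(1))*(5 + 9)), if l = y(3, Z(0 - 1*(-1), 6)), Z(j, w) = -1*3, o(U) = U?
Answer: -17976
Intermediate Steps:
Z(j, w) = -3
y(C, O) = 6*O
l = -18 (l = 6*(-3) = -18)
12*((6*l + o(1))*(5 + 9)) = 12*((6*(-18) + 1)*(5 + 9)) = 12*((-108 + 1)*14) = 12*(-107*14) = 12*(-1498) = -17976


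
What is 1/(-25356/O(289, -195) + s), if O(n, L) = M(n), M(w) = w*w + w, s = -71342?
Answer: -41905/2989599188 ≈ -1.4017e-5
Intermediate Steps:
M(w) = w + w**2 (M(w) = w**2 + w = w + w**2)
O(n, L) = n*(1 + n)
1/(-25356/O(289, -195) + s) = 1/(-25356*1/(289*(1 + 289)) - 71342) = 1/(-25356/(289*290) - 71342) = 1/(-25356/83810 - 71342) = 1/(-25356*1/83810 - 71342) = 1/(-12678/41905 - 71342) = 1/(-2989599188/41905) = -41905/2989599188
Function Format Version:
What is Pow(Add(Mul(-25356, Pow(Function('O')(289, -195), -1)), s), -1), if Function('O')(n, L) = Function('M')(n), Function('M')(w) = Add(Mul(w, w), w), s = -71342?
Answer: Rational(-41905, 2989599188) ≈ -1.4017e-5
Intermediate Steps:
Function('M')(w) = Add(w, Pow(w, 2)) (Function('M')(w) = Add(Pow(w, 2), w) = Add(w, Pow(w, 2)))
Function('O')(n, L) = Mul(n, Add(1, n))
Pow(Add(Mul(-25356, Pow(Function('O')(289, -195), -1)), s), -1) = Pow(Add(Mul(-25356, Pow(Mul(289, Add(1, 289)), -1)), -71342), -1) = Pow(Add(Mul(-25356, Pow(Mul(289, 290), -1)), -71342), -1) = Pow(Add(Mul(-25356, Pow(83810, -1)), -71342), -1) = Pow(Add(Mul(-25356, Rational(1, 83810)), -71342), -1) = Pow(Add(Rational(-12678, 41905), -71342), -1) = Pow(Rational(-2989599188, 41905), -1) = Rational(-41905, 2989599188)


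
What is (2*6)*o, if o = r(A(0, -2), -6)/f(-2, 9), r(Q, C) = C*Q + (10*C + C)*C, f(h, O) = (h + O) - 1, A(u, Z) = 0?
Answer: 792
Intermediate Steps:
f(h, O) = -1 + O + h (f(h, O) = (O + h) - 1 = -1 + O + h)
r(Q, C) = 11*C² + C*Q (r(Q, C) = C*Q + (11*C)*C = C*Q + 11*C² = 11*C² + C*Q)
o = 66 (o = (-6*(0 + 11*(-6)))/(-1 + 9 - 2) = -6*(0 - 66)/6 = -6*(-66)*(⅙) = 396*(⅙) = 66)
(2*6)*o = (2*6)*66 = 12*66 = 792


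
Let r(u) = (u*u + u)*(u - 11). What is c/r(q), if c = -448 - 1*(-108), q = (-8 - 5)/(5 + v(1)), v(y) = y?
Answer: 73440/7189 ≈ 10.216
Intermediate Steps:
q = -13/6 (q = (-8 - 5)/(5 + 1) = -13/6 ≈ -2.1667)
r(u) = (-11 + u)*(u + u²) (r(u) = (u² + u)*(-11 + u) = (u + u²)*(-11 + u) = (-11 + u)*(u + u²))
c = -340 (c = -448 + 108 = -340)
c/r(q) = -340*(-6/(13*(-11 + (-13/6)² - 10*(-13/6)))) = -340*(-6/(13*(-11 + 169/36 + 65/3))) = -340/((-13/6*553/36)) = -340/(-7189/216) = -340*(-216/7189) = 73440/7189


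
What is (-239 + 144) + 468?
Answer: 373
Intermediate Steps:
(-239 + 144) + 468 = -95 + 468 = 373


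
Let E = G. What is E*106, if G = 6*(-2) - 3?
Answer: -1590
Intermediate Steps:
G = -15 (G = -12 - 3 = -15)
E = -15
E*106 = -15*106 = -1590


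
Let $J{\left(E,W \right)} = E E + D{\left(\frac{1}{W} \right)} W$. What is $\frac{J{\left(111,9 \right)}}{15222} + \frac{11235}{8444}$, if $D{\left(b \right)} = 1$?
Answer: $\frac{45855615}{21422428} \approx 2.1405$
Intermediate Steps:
$J{\left(E,W \right)} = W + E^{2}$ ($J{\left(E,W \right)} = E E + 1 W = E^{2} + W = W + E^{2}$)
$\frac{J{\left(111,9 \right)}}{15222} + \frac{11235}{8444} = \frac{9 + 111^{2}}{15222} + \frac{11235}{8444} = \left(9 + 12321\right) \frac{1}{15222} + 11235 \cdot \frac{1}{8444} = 12330 \cdot \frac{1}{15222} + \frac{11235}{8444} = \frac{2055}{2537} + \frac{11235}{8444} = \frac{45855615}{21422428}$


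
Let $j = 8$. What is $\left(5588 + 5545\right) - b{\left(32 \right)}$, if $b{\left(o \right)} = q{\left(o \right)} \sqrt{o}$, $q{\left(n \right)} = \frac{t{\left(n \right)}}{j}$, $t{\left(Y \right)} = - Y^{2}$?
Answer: $11133 + 512 \sqrt{2} \approx 11857.0$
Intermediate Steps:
$q{\left(n \right)} = - \frac{n^{2}}{8}$ ($q{\left(n \right)} = \frac{\left(-1\right) n^{2}}{8} = - n^{2} \cdot \frac{1}{8} = - \frac{n^{2}}{8}$)
$b{\left(o \right)} = - \frac{o^{\frac{5}{2}}}{8}$ ($b{\left(o \right)} = - \frac{o^{2}}{8} \sqrt{o} = - \frac{o^{\frac{5}{2}}}{8}$)
$\left(5588 + 5545\right) - b{\left(32 \right)} = \left(5588 + 5545\right) - - \frac{32^{\frac{5}{2}}}{8} = 11133 - - \frac{4096 \sqrt{2}}{8} = 11133 - - 512 \sqrt{2} = 11133 + 512 \sqrt{2}$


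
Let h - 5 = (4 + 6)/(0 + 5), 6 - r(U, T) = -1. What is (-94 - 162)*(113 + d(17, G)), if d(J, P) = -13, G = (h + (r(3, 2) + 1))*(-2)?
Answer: -25600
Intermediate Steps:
r(U, T) = 7 (r(U, T) = 6 - 1*(-1) = 6 + 1 = 7)
h = 7 (h = 5 + (4 + 6)/(0 + 5) = 5 + 10/5 = 5 + 10*(1/5) = 5 + 2 = 7)
G = -30 (G = (7 + (7 + 1))*(-2) = (7 + 8)*(-2) = 15*(-2) = -30)
(-94 - 162)*(113 + d(17, G)) = (-94 - 162)*(113 - 13) = -256*100 = -25600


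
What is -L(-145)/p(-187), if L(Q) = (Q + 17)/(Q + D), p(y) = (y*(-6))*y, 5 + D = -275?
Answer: 64/44585475 ≈ 1.4354e-6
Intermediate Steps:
D = -280 (D = -5 - 275 = -280)
p(y) = -6*y² (p(y) = (-6*y)*y = -6*y²)
L(Q) = (17 + Q)/(-280 + Q) (L(Q) = (Q + 17)/(Q - 280) = (17 + Q)/(-280 + Q))
-L(-145)/p(-187) = -(17 - 145)/(-280 - 145)/((-6*(-187)²)) = --128/(-425)/((-6*34969)) = -(-1/425*(-128))/(-209814) = -128*(-1)/(425*209814) = -1*(-64/44585475) = 64/44585475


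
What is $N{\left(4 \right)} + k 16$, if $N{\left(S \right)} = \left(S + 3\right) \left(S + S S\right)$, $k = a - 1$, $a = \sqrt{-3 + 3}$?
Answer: $124$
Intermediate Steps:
$a = 0$ ($a = \sqrt{0} = 0$)
$k = -1$ ($k = 0 - 1 = -1$)
$N{\left(S \right)} = \left(3 + S\right) \left(S + S^{2}\right)$
$N{\left(4 \right)} + k 16 = 4 \left(3 + 4^{2} + 4 \cdot 4\right) - 16 = 4 \left(3 + 16 + 16\right) - 16 = 4 \cdot 35 - 16 = 140 - 16 = 124$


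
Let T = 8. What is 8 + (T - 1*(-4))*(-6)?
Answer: -64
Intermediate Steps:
8 + (T - 1*(-4))*(-6) = 8 + (8 - 1*(-4))*(-6) = 8 + (8 + 4)*(-6) = 8 + 12*(-6) = 8 - 72 = -64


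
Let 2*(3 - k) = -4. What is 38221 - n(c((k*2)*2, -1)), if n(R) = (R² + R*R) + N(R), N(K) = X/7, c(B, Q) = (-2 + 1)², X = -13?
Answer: 267546/7 ≈ 38221.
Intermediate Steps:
k = 5 (k = 3 - ½*(-4) = 3 + 2 = 5)
c(B, Q) = 1 (c(B, Q) = (-1)² = 1)
N(K) = -13/7
n(R) = -13/7 + 2*R² (n(R) = (R² + R*R) - 13/7 = (R² + R²) - 13/7 = 2*R² - 13/7 = -13/7 + 2*R²)
38221 - n(c((k*2)*2, -1)) = 38221 - (-13/7 + 2*1²) = 38221 - (-13/7 + 2*1) = 38221 - (-13/7 + 2) = 38221 - 1*⅐ = 38221 - ⅐ = 267546/7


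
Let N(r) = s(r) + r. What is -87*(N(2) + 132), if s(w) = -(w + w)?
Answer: -11310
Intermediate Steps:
s(w) = -2*w
N(r) = -r (N(r) = -2*r + r = -r)
-87*(N(2) + 132) = -87*(-1*2 + 132) = -87*(-2 + 132) = -87*130 = -11310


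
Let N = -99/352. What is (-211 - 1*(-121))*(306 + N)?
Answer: -440235/16 ≈ -27515.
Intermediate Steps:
N = -9/32 (N = -99*1/352 = -9/32 ≈ -0.28125)
(-211 - 1*(-121))*(306 + N) = (-211 - 1*(-121))*(306 - 9/32) = (-211 + 121)*(9783/32) = -90*9783/32 = -440235/16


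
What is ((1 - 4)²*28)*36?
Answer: 9072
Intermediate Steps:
((1 - 4)²*28)*36 = ((-3)²*28)*36 = (9*28)*36 = 252*36 = 9072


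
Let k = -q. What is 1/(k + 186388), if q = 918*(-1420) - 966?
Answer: 1/1490914 ≈ 6.7073e-7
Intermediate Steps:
q = -1304526 (q = -1303560 - 966 = -1304526)
k = 1304526 (k = -1*(-1304526) = 1304526)
1/(k + 186388) = 1/(1304526 + 186388) = 1/1490914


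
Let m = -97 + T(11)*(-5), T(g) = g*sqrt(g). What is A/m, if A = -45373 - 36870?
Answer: -7977571/23866 + 4523365*sqrt(11)/23866 ≈ 294.34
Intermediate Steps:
A = -82243
T(g) = g**(3/2)
m = -97 - 55*sqrt(11) (m = -97 + 11**(3/2)*(-5) = -97 + (11*sqrt(11))*(-5) = -97 - 55*sqrt(11) ≈ -279.41)
A/m = -82243/(-97 - 55*sqrt(11))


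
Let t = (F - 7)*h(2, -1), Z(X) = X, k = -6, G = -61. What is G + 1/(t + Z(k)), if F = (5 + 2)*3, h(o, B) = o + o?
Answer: -3049/50 ≈ -60.980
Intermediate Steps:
h(o, B) = 2*o
F = 21 (F = 7*3 = 21)
t = 56 (t = (21 - 7)*(2*2) = 14*4 = 56)
G + 1/(t + Z(k)) = -61 + 1/(56 - 6) = -61 + 1/50 = -3049/50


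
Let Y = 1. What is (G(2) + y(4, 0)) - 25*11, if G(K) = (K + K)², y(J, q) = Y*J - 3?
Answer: -258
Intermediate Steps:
y(J, q) = -3 + J (y(J, q) = 1*J - 3 = J - 3 = -3 + J)
G(K) = 4*K² (G(K) = (2*K)² = 4*K²)
(G(2) + y(4, 0)) - 25*11 = (4*2² + (-3 + 4)) - 25*11 = (4*4 + 1) - 275 = (16 + 1) - 275 = 17 - 275 = -258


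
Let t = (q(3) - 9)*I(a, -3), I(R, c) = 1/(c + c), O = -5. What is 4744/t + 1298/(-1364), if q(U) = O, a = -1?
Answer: 881971/434 ≈ 2032.2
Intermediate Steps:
q(U) = -5
I(R, c) = 1/(2*c)
t = 7/3 (t = (-5 - 9)*((½)/(-3)) = -7*(-1)/3 = -14*(-⅙) = 7/3 ≈ 2.3333)
4744/t + 1298/(-1364) = 4744/(7/3) + 1298/(-1364) = 4744*(3/7) + 1298*(-1/1364) = 14232/7 - 59/62 = 881971/434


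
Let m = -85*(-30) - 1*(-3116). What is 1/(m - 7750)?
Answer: -1/2084 ≈ -0.00047985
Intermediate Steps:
m = 5666 (m = 2550 + 3116 = 5666)
1/(m - 7750) = 1/(5666 - 7750) = 1/(-2084) = -1/2084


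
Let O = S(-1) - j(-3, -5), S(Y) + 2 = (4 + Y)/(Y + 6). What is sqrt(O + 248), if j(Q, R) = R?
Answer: sqrt(6290)/5 ≈ 15.862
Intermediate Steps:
S(Y) = -2 + (4 + Y)/(6 + Y) (S(Y) = -2 + (4 + Y)/(Y + 6) = -2 + (4 + Y)/(6 + Y))
O = 18/5 (O = (-8 - 1*(-1))/(6 - 1) - 1*(-5) = (-8 + 1)/5 + 5 = (1/5)*(-7) + 5 = -7/5 + 5 = 18/5 ≈ 3.6000)
sqrt(O + 248) = sqrt(18/5 + 248) = sqrt(1258/5) = sqrt(6290)/5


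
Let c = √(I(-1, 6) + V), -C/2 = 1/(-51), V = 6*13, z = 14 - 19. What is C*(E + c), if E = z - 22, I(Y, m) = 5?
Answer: -18/17 + 2*√83/51 ≈ -0.70155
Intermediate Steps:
z = -5
V = 78
E = -27 (E = -5 - 22 = -27)
C = 2/51 (C = -2/(-51) = -2*(-1/51) = 2/51 ≈ 0.039216)
c = √83 (c = √(5 + 78) = √83 ≈ 9.1104)
C*(E + c) = 2*(-27 + √83)/51 = -18/17 + 2*√83/51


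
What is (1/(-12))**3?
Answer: -1/1728 ≈ -0.00057870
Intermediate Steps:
(1/(-12))**3 = (-1/12)**3 = -1/1728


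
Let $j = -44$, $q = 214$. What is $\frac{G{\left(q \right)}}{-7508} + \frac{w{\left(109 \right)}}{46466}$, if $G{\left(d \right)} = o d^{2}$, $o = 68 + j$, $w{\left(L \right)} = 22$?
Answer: $- \frac{6383850161}{43608341} \approx -146.39$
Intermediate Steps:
$o = 24$ ($o = 68 - 44 = 24$)
$G{\left(d \right)} = 24 d^{2}$
$\frac{G{\left(q \right)}}{-7508} + \frac{w{\left(109 \right)}}{46466} = \frac{24 \cdot 214^{2}}{-7508} + \frac{22}{46466} = 24 \cdot 45796 \left(- \frac{1}{7508}\right) + 22 \cdot \frac{1}{46466} = 1099104 \left(- \frac{1}{7508}\right) + \frac{11}{23233} = - \frac{274776}{1877} + \frac{11}{23233} = - \frac{6383850161}{43608341}$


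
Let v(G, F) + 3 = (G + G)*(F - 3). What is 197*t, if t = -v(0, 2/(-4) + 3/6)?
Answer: 591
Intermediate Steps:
v(G, F) = -3 + 2*G*(-3 + F) (v(G, F) = -3 + (G + G)*(F - 3) = -3 + (2*G)*(-3 + F) = -3 + 2*G*(-3 + F))
t = 3 (t = -(-3 - 6*0 + 2*(2/(-4) + 3/6)*0) = -(-3 + 0 + 2*(2*(-¼) + 3*(⅙))*0) = -(-3 + 0 + 2*(-½ + ½)*0) = -(-3 + 0 + 2*0*0) = -(-3 + 0 + 0) = -1*(-3) = 3)
197*t = 197*3 = 591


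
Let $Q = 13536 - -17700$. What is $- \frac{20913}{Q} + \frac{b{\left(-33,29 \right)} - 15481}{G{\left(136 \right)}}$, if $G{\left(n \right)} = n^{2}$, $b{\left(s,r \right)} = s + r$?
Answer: $- \frac{72541359}{48145088} \approx -1.5067$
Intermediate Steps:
$Q = 31236$ ($Q = 13536 + 17700 = 31236$)
$b{\left(s,r \right)} = r + s$
$- \frac{20913}{Q} + \frac{b{\left(-33,29 \right)} - 15481}{G{\left(136 \right)}} = - \frac{20913}{31236} + \frac{\left(29 - 33\right) - 15481}{136^{2}} = \left(-20913\right) \frac{1}{31236} + \frac{-4 - 15481}{18496} = - \frac{6971}{10412} - \frac{15485}{18496} = - \frac{72541359}{48145088}$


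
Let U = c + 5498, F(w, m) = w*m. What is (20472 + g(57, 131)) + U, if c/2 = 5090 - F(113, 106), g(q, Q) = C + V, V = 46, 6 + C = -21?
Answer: 12213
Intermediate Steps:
C = -27 (C = -6 - 21 = -27)
g(q, Q) = 19 (g(q, Q) = -27 + 46 = 19)
F(w, m) = m*w
c = -13776 (c = 2*(5090 - 106*113) = 2*(5090 - 1*11978) = 2*(5090 - 11978) = 2*(-6888) = -13776)
U = -8278 (U = -13776 + 5498 = -8278)
(20472 + g(57, 131)) + U = (20472 + 19) - 8278 = 20491 - 8278 = 12213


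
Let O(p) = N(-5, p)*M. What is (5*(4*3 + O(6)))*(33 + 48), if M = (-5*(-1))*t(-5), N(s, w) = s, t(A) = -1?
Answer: 14985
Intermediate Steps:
M = -5 (M = -5*(-1)*(-1) = 5*(-1) = -5)
O(p) = 25 (O(p) = -5*(-5) = 25)
(5*(4*3 + O(6)))*(33 + 48) = (5*(4*3 + 25))*(33 + 48) = (5*(12 + 25))*81 = (5*37)*81 = 185*81 = 14985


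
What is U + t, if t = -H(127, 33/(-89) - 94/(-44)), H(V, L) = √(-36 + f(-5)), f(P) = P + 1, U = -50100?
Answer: -50100 - 2*I*√10 ≈ -50100.0 - 6.3246*I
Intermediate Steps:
f(P) = 1 + P
H(V, L) = 2*I*√10 (H(V, L) = √(-36 + (1 - 5)) = √(-36 - 4) = √(-40) = 2*I*√10)
t = -2*I*√10 ≈ -6.3246*I
U + t = -50100 - 2*I*√10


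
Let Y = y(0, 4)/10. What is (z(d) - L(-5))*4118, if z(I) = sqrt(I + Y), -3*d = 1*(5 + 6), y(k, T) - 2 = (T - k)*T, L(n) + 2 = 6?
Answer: -16472 + 8236*I*sqrt(105)/15 ≈ -16472.0 + 5626.3*I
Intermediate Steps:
L(n) = 4 (L(n) = -2 + 6 = 4)
y(k, T) = 2 + T*(T - k) (y(k, T) = 2 + (T - k)*T = 2 + T*(T - k))
Y = 9/5 (Y = (2 + 4**2 - 1*4*0)/10 = (2 + 16 + 0)*(1/10) = 18*(1/10) = 9/5 ≈ 1.8000)
d = -11/3 (d = -(5 + 6)/3 = -11/3 ≈ -3.6667)
z(I) = sqrt(9/5 + I) (z(I) = sqrt(I + 9/5) = sqrt(9/5 + I))
(z(d) - L(-5))*4118 = (sqrt(45 + 25*(-11/3))/5 - 1*4)*4118 = (sqrt(45 - 275/3)/5 - 4)*4118 = (sqrt(-140/3)/5 - 4)*4118 = ((2*I*sqrt(105)/3)/5 - 4)*4118 = (2*I*sqrt(105)/15 - 4)*4118 = (-4 + 2*I*sqrt(105)/15)*4118 = -16472 + 8236*I*sqrt(105)/15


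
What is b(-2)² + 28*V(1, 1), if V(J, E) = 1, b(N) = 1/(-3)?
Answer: 253/9 ≈ 28.111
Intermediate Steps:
b(N) = -⅓ (b(N) = 1*(-⅓) = -⅓)
b(-2)² + 28*V(1, 1) = (-⅓)² + 28*1 = ⅑ + 28 = 253/9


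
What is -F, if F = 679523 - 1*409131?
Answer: -270392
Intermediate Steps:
F = 270392 (F = 679523 - 409131 = 270392)
-F = -1*270392 = -270392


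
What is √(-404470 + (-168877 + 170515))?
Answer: 4*I*√25177 ≈ 634.69*I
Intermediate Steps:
√(-404470 + (-168877 + 170515)) = √(-404470 + 1638) = √(-402832) = 4*I*√25177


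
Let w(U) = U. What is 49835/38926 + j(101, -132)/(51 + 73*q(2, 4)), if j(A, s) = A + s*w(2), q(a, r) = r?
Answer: 10748467/13351618 ≈ 0.80503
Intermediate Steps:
j(A, s) = A + 2*s (j(A, s) = A + s*2 = A + 2*s)
49835/38926 + j(101, -132)/(51 + 73*q(2, 4)) = 49835/38926 + (101 + 2*(-132))/(51 + 73*4) = 49835*(1/38926) + (101 - 264)/(51 + 292) = 49835/38926 - 163/343 = 10748467/13351618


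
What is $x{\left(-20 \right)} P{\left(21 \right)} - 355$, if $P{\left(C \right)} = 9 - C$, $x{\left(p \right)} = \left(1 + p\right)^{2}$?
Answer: $-4687$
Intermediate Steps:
$x{\left(-20 \right)} P{\left(21 \right)} - 355 = \left(1 - 20\right)^{2} \left(9 - 21\right) - 355 = \left(-19\right)^{2} \left(9 - 21\right) - 355 = 361 \left(-12\right) - 355 = -4332 - 355 = -4687$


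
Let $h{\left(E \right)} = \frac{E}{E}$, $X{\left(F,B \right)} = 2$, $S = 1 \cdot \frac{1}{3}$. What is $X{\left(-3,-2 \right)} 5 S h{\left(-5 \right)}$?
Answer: $\frac{10}{3} \approx 3.3333$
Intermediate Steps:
$S = \frac{1}{3}$ ($S = 1 \cdot \frac{1}{3} = \frac{1}{3} \approx 0.33333$)
$h{\left(E \right)} = 1$
$X{\left(-3,-2 \right)} 5 S h{\left(-5 \right)} = 2 \cdot 5 \cdot \frac{1}{3} \cdot 1 = 10 \cdot \frac{1}{3} \cdot 1 = \frac{10}{3} \cdot 1 = \frac{10}{3}$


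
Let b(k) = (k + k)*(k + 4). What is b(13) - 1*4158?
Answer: -3716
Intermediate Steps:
b(k) = 2*k*(4 + k) (b(k) = (2*k)*(4 + k) = 2*k*(4 + k))
b(13) - 1*4158 = 2*13*(4 + 13) - 1*4158 = 2*13*17 - 4158 = 442 - 4158 = -3716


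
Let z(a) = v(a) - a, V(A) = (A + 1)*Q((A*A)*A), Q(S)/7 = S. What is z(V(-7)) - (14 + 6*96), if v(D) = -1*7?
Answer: -15003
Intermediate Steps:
Q(S) = 7*S
v(D) = -7
V(A) = 7*A³*(1 + A) (V(A) = (A + 1)*(7*((A*A)*A)) = (1 + A)*(7*(A²*A)) = (1 + A)*(7*A³) = 7*A³*(1 + A))
z(a) = -7 - a
z(V(-7)) - (14 + 6*96) = (-7 - 7*(-7)³*(1 - 7)) - (14 + 6*96) = (-7 - 7*(-343)*(-6)) - (14 + 576) = (-7 - 1*14406) - 1*590 = (-7 - 14406) - 590 = -14413 - 590 = -15003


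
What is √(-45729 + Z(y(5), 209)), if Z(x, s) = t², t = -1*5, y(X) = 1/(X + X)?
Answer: 2*I*√11426 ≈ 213.78*I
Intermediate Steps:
y(X) = 1/(2*X)
t = -5
Z(x, s) = 25 (Z(x, s) = (-5)² = 25)
√(-45729 + Z(y(5), 209)) = √(-45729 + 25) = √(-45704) = 2*I*√11426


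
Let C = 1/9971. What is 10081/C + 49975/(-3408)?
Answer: 342564104633/3408 ≈ 1.0052e+8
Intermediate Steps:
C = 1/9971 ≈ 0.00010029
10081/C + 49975/(-3408) = 10081/(1/9971) + 49975/(-3408) = 10081*9971 + 49975*(-1/3408) = 100517651 - 49975/3408 = 342564104633/3408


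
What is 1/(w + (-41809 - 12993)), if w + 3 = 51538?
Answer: -1/3267 ≈ -0.00030609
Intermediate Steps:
w = 51535 (w = -3 + 51538 = 51535)
1/(w + (-41809 - 12993)) = 1/(51535 + (-41809 - 12993)) = 1/(51535 - 54802) = 1/(-3267) = -1/3267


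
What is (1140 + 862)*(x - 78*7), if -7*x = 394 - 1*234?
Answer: -1138852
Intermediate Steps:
x = -160/7 (x = -(394 - 1*234)/7 = -(394 - 234)/7 = -⅐*160 = -160/7 ≈ -22.857)
(1140 + 862)*(x - 78*7) = (1140 + 862)*(-160/7 - 78*7) = 2002*(-160/7 - 546) = 2002*(-3982/7) = -1138852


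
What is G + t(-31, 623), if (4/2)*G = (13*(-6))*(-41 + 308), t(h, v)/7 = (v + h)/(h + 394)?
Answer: -3775775/363 ≈ -10402.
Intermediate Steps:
t(h, v) = 7*(h + v)/(394 + h) (t(h, v) = 7*((v + h)/(h + 394)) = 7*((h + v)/(394 + h)) = 7*(h + v)/(394 + h))
G = -10413 (G = ((13*(-6))*(-41 + 308))/2 = (-78*267)/2 = (½)*(-20826) = -10413)
G + t(-31, 623) = -10413 + 7*(-31 + 623)/(394 - 31) = -10413 + 7*592/363 = -10413 + 7*(1/363)*592 = -10413 + 4144/363 = -3775775/363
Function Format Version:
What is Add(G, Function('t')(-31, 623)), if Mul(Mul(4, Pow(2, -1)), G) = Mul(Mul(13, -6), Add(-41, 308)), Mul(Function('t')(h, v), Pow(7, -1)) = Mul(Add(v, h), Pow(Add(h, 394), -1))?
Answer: Rational(-3775775, 363) ≈ -10402.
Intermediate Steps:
Function('t')(h, v) = Mul(7, Pow(Add(394, h), -1), Add(h, v)) (Function('t')(h, v) = Mul(7, Mul(Add(v, h), Pow(Add(h, 394), -1))) = Mul(7, Mul(Add(h, v), Pow(Add(394, h), -1))) = Mul(7, Mul(Pow(Add(394, h), -1), Add(h, v))) = Mul(7, Pow(Add(394, h), -1), Add(h, v)))
G = -10413 (G = Mul(Rational(1, 2), Mul(Mul(13, -6), Add(-41, 308))) = Mul(Rational(1, 2), Mul(-78, 267)) = Mul(Rational(1, 2), -20826) = -10413)
Add(G, Function('t')(-31, 623)) = Add(-10413, Mul(7, Pow(Add(394, -31), -1), Add(-31, 623))) = Add(-10413, Mul(7, Pow(363, -1), 592)) = Add(-10413, Mul(7, Rational(1, 363), 592)) = Add(-10413, Rational(4144, 363)) = Rational(-3775775, 363)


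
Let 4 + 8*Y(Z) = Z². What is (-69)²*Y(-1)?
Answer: -14283/8 ≈ -1785.4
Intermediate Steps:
Y(Z) = -½ + Z²/8
(-69)²*Y(-1) = (-69)²*(-½ + (⅛)*(-1)²) = 4761*(-½ + (⅛)*1) = 4761*(-½ + ⅛) = 4761*(-3/8) = -14283/8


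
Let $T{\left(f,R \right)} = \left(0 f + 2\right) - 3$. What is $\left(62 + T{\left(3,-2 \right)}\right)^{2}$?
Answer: $3721$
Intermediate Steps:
$T{\left(f,R \right)} = -1$ ($T{\left(f,R \right)} = \left(0 + 2\right) - 3 = 2 - 3 = -1$)
$\left(62 + T{\left(3,-2 \right)}\right)^{2} = \left(62 - 1\right)^{2} = 61^{2} = 3721$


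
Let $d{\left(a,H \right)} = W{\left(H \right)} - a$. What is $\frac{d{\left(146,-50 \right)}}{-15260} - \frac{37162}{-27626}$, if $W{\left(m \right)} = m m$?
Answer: $\frac{125515129}{105393190} \approx 1.1909$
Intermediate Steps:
$W{\left(m \right)} = m^{2}$
$d{\left(a,H \right)} = H^{2} - a$
$\frac{d{\left(146,-50 \right)}}{-15260} - \frac{37162}{-27626} = \frac{\left(-50\right)^{2} - 146}{-15260} - \frac{37162}{-27626} = \left(2500 - 146\right) \left(- \frac{1}{15260}\right) - - \frac{18581}{13813} = 2354 \left(- \frac{1}{15260}\right) + \frac{18581}{13813} = - \frac{1177}{7630} + \frac{18581}{13813} = \frac{125515129}{105393190}$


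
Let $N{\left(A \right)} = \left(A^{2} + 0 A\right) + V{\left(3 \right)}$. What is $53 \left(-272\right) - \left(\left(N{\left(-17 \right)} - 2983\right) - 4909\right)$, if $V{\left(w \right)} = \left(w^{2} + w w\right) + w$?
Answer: $-6834$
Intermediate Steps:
$V{\left(w \right)} = w + 2 w^{2}$ ($V{\left(w \right)} = \left(w^{2} + w^{2}\right) + w = 2 w^{2} + w = w + 2 w^{2}$)
$N{\left(A \right)} = 21 + A^{2}$ ($N{\left(A \right)} = \left(A^{2} + 0 A\right) + 3 \left(1 + 2 \cdot 3\right) = \left(A^{2} + 0\right) + 3 \left(1 + 6\right) = A^{2} + 3 \cdot 7 = A^{2} + 21 = 21 + A^{2}$)
$53 \left(-272\right) - \left(\left(N{\left(-17 \right)} - 2983\right) - 4909\right) = 53 \left(-272\right) - \left(\left(\left(21 + \left(-17\right)^{2}\right) - 2983\right) - 4909\right) = -14416 - \left(\left(\left(21 + 289\right) - 2983\right) - 4909\right) = -14416 - \left(\left(310 - 2983\right) - 4909\right) = -14416 - \left(-2673 - 4909\right) = -14416 - -7582 = -14416 + 7582 = -6834$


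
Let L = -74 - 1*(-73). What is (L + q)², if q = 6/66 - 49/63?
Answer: 27889/9801 ≈ 2.8455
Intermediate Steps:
L = -1 (L = -74 + 73 = -1)
q = -68/99 (q = 6*(1/66) - 49*1/63 = 1/11 - 7/9 = -68/99 ≈ -0.68687)
(L + q)² = (-1 - 68/99)² = (-167/99)² = 27889/9801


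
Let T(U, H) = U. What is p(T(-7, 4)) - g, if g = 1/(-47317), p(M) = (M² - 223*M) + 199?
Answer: 85596454/47317 ≈ 1809.0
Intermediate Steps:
p(M) = 199 + M² - 223*M
g = -1/47317 ≈ -2.1134e-5
p(T(-7, 4)) - g = (199 + (-7)² - 223*(-7)) - 1*(-1/47317) = (199 + 49 + 1561) + 1/47317 = 1809 + 1/47317 = 85596454/47317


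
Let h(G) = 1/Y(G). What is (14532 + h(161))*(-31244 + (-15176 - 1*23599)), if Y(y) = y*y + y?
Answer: -26538855198875/26082 ≈ -1.0175e+9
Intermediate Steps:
Y(y) = y + y² (Y(y) = y² + y = y + y²)
h(G) = 1/(G*(1 + G))
(14532 + h(161))*(-31244 + (-15176 - 1*23599)) = (14532 + 1/(161*(1 + 161)))*(-31244 + (-15176 - 1*23599)) = (14532 + (1/161)/162)*(-31244 + (-15176 - 23599)) = (14532 + (1/161)*(1/162))*(-31244 - 38775) = (14532 + 1/26082)*(-70019) = (379023625/26082)*(-70019) = -26538855198875/26082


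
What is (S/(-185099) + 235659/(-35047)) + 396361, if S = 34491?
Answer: 2571214239976415/6487164653 ≈ 3.9635e+5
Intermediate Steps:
(S/(-185099) + 235659/(-35047)) + 396361 = (34491/(-185099) + 235659/(-35047)) + 396361 = (34491*(-1/185099) + 235659*(-1/35047)) + 396361 = (-34491/185099 - 235659/35047) + 396361 = -44829051318/6487164653 + 396361 = 2571214239976415/6487164653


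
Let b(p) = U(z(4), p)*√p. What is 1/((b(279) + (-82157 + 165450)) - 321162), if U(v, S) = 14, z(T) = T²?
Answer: -237869/56581606477 - 42*√31/56581606477 ≈ -4.2081e-6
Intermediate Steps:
b(p) = 14*√p
1/((b(279) + (-82157 + 165450)) - 321162) = 1/((14*√279 + (-82157 + 165450)) - 321162) = 1/((14*(3*√31) + 83293) - 321162) = 1/((42*√31 + 83293) - 321162) = 1/((83293 + 42*√31) - 321162) = 1/(-237869 + 42*√31)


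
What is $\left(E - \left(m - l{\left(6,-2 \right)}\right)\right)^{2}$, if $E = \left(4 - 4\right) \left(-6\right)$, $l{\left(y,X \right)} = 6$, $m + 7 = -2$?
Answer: $225$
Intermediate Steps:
$m = -9$ ($m = -7 - 2 = -9$)
$E = 0$ ($E = 0 \left(-6\right) = 0$)
$\left(E - \left(m - l{\left(6,-2 \right)}\right)\right)^{2} = \left(0 + \left(6 - -9\right)\right)^{2} = \left(0 + \left(6 + 9\right)\right)^{2} = \left(0 + 15\right)^{2} = 15^{2} = 225$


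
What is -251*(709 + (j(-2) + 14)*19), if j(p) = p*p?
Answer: -263801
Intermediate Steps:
j(p) = p**2
-251*(709 + (j(-2) + 14)*19) = -251*(709 + ((-2)**2 + 14)*19) = -251*(709 + (4 + 14)*19) = -251*(709 + 18*19) = -251*(709 + 342) = -251*1051 = -263801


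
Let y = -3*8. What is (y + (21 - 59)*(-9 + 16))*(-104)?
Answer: 30160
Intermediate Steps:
y = -24
(y + (21 - 59)*(-9 + 16))*(-104) = (-24 + (21 - 59)*(-9 + 16))*(-104) = (-24 - 38*7)*(-104) = (-24 - 266)*(-104) = -290*(-104) = 30160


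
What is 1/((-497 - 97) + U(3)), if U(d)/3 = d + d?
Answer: -1/576 ≈ -0.0017361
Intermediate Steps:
U(d) = 6*d (U(d) = 3*(d + d) = 3*(2*d) = 6*d)
1/((-497 - 97) + U(3)) = 1/((-497 - 97) + 6*3) = 1/(-594 + 18) = 1/(-576) = -1/576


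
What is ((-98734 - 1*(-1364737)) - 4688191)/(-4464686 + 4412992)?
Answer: 1711094/25847 ≈ 66.201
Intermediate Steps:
((-98734 - 1*(-1364737)) - 4688191)/(-4464686 + 4412992) = ((-98734 + 1364737) - 4688191)/(-51694) = (1266003 - 4688191)*(-1/51694) = -3422188*(-1/51694) = 1711094/25847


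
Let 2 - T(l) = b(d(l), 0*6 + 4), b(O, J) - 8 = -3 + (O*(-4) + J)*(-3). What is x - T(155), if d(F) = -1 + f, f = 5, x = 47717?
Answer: 47756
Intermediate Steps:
d(F) = 4 (d(F) = -1 + 5 = 4)
b(O, J) = 5 - 3*J + 12*O (b(O, J) = 8 + (-3 + (O*(-4) + J)*(-3)) = 8 + (-3 + (-4*O + J)*(-3)) = 8 + (-3 + (J - 4*O)*(-3)) = 8 + (-3 + (-3*J + 12*O)) = 8 + (-3 - 3*J + 12*O) = 5 - 3*J + 12*O)
T(l) = -39 (T(l) = 2 - (5 - 3*(0*6 + 4) + 12*4) = 2 - (5 - 3*(0 + 4) + 48) = 2 - (5 - 3*4 + 48) = 2 - (5 - 12 + 48) = 2 - 1*41 = 2 - 41 = -39)
x - T(155) = 47717 - 1*(-39) = 47717 + 39 = 47756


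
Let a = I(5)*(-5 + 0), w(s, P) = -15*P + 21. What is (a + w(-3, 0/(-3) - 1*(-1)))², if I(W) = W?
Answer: 361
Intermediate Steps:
w(s, P) = 21 - 15*P
a = -25 (a = 5*(-5 + 0) = 5*(-5) = -25)
(a + w(-3, 0/(-3) - 1*(-1)))² = (-25 + (21 - 15*(0/(-3) - 1*(-1))))² = (-25 + (21 - 15*(0*(-⅓) + 1)))² = (-25 + (21 - 15*(0 + 1)))² = (-25 + (21 - 15*1))² = (-25 + (21 - 15))² = (-25 + 6)² = (-19)² = 361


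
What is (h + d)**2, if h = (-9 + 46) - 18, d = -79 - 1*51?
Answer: 12321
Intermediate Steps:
d = -130 (d = -79 - 51 = -130)
h = 19 (h = 37 - 18 = 19)
(h + d)**2 = (19 - 130)**2 = (-111)**2 = 12321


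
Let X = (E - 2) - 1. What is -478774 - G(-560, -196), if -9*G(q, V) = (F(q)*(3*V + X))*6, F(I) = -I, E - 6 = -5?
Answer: -2097122/3 ≈ -6.9904e+5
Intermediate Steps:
E = 1 (E = 6 - 5 = 1)
X = -2 (X = (1 - 2) - 1 = -1 - 1 = -2)
G(q, V) = 2*q*(-2 + 3*V)/3 (G(q, V) = -(-q)*(3*V - 2)*6/9 = -(-q)*(-2 + 3*V)*6/9 = -(-q*(-2 + 3*V))*6/9 = -(-2)*q*(-2 + 3*V)/3 = 2*q*(-2 + 3*V)/3)
-478774 - G(-560, -196) = -478774 - 2*(-560)*(-2 + 3*(-196))/3 = -478774 - 2*(-560)*(-2 - 588)/3 = -478774 - 2*(-560)*(-590)/3 = -478774 - 1*660800/3 = -478774 - 660800/3 = -2097122/3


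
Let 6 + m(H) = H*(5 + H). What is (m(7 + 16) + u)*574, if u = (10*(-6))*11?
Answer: -12628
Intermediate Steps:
m(H) = -6 + H*(5 + H)
u = -660 (u = -60*11 = -660)
(m(7 + 16) + u)*574 = ((-6 + (7 + 16)² + 5*(7 + 16)) - 660)*574 = ((-6 + 23² + 5*23) - 660)*574 = ((-6 + 529 + 115) - 660)*574 = (638 - 660)*574 = -22*574 = -12628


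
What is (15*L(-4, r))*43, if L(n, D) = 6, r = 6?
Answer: 3870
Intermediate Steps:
(15*L(-4, r))*43 = (15*6)*43 = 90*43 = 3870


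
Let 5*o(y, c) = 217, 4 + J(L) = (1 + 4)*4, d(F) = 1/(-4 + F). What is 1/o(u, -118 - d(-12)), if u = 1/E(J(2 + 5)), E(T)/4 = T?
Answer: 5/217 ≈ 0.023041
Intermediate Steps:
J(L) = 16 (J(L) = -4 + (1 + 4)*4 = -4 + 5*4 = -4 + 20 = 16)
E(T) = 4*T
u = 1/64 (u = 1/(4*16) = 1/64 ≈ 0.015625)
o(y, c) = 217/5 (o(y, c) = (1/5)*217 = 217/5)
1/o(u, -118 - d(-12)) = 1/(217/5) = 5/217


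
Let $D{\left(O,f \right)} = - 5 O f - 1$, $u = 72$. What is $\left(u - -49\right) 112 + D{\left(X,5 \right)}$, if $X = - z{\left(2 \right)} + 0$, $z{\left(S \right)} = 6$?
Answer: $13701$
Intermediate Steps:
$X = -6$ ($X = \left(-1\right) 6 + 0 = -6 + 0 = -6$)
$D{\left(O,f \right)} = -1 - 5 O f$ ($D{\left(O,f \right)} = - 5 O f - 1 = -1 - 5 O f$)
$\left(u - -49\right) 112 + D{\left(X,5 \right)} = \left(72 - -49\right) 112 - \left(1 - 150\right) = \left(72 + 49\right) 112 + \left(-1 + 150\right) = 121 \cdot 112 + 149 = 13552 + 149 = 13701$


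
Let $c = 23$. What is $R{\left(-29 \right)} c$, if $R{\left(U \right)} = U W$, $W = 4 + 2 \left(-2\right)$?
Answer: $0$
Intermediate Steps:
$W = 0$ ($W = 4 - 4 = 0$)
$R{\left(U \right)} = 0$ ($R{\left(U \right)} = U 0 = 0$)
$R{\left(-29 \right)} c = 0 \cdot 23 = 0$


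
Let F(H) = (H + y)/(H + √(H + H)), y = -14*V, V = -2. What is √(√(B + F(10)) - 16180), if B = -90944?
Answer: √(√(-454701 - 90944*√5) - 16180*√(5 + √5))/(5 + √5)^(¼) ≈ 1.1853 + 127.21*I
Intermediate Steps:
y = 28 (y = -14*(-2) = 28)
F(H) = (28 + H)/(H + √2*√H) (F(H) = (H + 28)/(H + √(H + H)) = (28 + H)/(H + √(2*H)) = (28 + H)/(H + √2*√H))
√(√(B + F(10)) - 16180) = √(√(-90944 + (28 + 10)/(10 + √2*√10)) - 16180) = √(√(-90944 + 38/(10 + 2*√5)) - 16180) = √(-16180 + √(-90944 + 38/(10 + 2*√5)))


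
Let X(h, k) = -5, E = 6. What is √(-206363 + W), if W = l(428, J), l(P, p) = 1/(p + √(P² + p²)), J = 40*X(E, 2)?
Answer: √(41272601 - 825452*√13949)/(2*√(-50 + √13949)) ≈ 454.27*I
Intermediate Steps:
J = -200 (J = 40*(-5) = -200)
W = 1/(-200 + 4*√13949) (W = 1/(-200 + √(428² + (-200)²)) = 1/(-200 + √(183184 + 40000)) = 1/(-200 + √223184) = 1/(-200 + 4*√13949) ≈ 0.0036708)
√(-206363 + W) = √(-206363 + (25/22898 + √13949/45796)) = √(-4725299949/22898 + √13949/45796)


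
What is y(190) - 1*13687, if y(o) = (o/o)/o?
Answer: -2600529/190 ≈ -13687.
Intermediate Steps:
y(o) = 1/o
y(190) - 1*13687 = 1/190 - 1*13687 = 1/190 - 13687 = -2600529/190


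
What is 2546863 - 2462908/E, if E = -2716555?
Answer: 6918695879873/2716555 ≈ 2.5469e+6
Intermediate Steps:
2546863 - 2462908/E = 2546863 - 2462908/(-2716555) = 2546863 - 2462908*(-1/2716555) = 2546863 + 2462908/2716555 = 6918695879873/2716555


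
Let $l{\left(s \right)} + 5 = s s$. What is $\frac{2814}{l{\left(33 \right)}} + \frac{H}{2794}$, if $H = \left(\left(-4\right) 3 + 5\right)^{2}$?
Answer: $\frac{989429}{378587} \approx 2.6135$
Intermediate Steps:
$H = 49$ ($H = \left(-12 + 5\right)^{2} = \left(-7\right)^{2} = 49$)
$l{\left(s \right)} = -5 + s^{2}$ ($l{\left(s \right)} = -5 + s s = -5 + s^{2}$)
$\frac{2814}{l{\left(33 \right)}} + \frac{H}{2794} = \frac{2814}{-5 + 33^{2}} + \frac{49}{2794} = \frac{2814}{-5 + 1089} + 49 \cdot \frac{1}{2794} = \frac{2814}{1084} + \frac{49}{2794} = 2814 \cdot \frac{1}{1084} + \frac{49}{2794} = \frac{1407}{542} + \frac{49}{2794} = \frac{989429}{378587}$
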